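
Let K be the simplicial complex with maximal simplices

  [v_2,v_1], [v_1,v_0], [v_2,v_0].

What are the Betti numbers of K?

K has 3 vertices, 3 edges.
rank ∂_0 = 0, rank ∂_1 = 2 ⇒ b_0 = 3 − 0 − 2 = 1; all invariant factors of ∂_1 are 1 so no torsion. So H_0 ≅ Z.
rank ∂_1 = 2, rank ∂_2 = 0 ⇒ b_1 = 3 − 2 − 0 = 1. So H_1 ≅ Z.

b_0 = 1, b_1 = 1.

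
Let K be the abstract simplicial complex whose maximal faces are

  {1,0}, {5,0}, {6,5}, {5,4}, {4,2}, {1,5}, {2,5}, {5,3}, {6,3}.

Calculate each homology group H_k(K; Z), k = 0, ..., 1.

Take the total order 0 < 1 < 2 < 3 < 4 < 5 < 6 on the vertex set. Then K (dimension 1) consists of the simplices:

  0-simplices (7): [0], [1], [2], [3], [4], [5], [6]
  1-simplices (9): [0,1], [0,5], [1,5], [2,4], [2,5], [3,5], [3,6], [4,5], [5,6]

Hence C_0 ≅ Z^7, C_1 ≅ Z^9.

∂_1: C_1 → C_0 sends each edge [p,q] (with p < q) to q − p. For instance
  ∂[3,6] = [6] − [3].
The 7×9 boundary matrix has rank 6 and Smith normal form diag(1,1,1,1,1,1).

Now H_k = ker ∂_k / im ∂_{k+1}, so:

  H_0: rank C_0 − rank ∂_1 = 7 − 6 = 1, and the invariant factors of ∂_1 are all 1, so H_0 ≅ Z.
  H_1: rank ker ∂_1 − rank ∂_2 = (9 − 6) − 0 = 3, and there is no ∂_2, so H_1 ≅ Z^3.

H_0 = Z,  H_1 = Z^3.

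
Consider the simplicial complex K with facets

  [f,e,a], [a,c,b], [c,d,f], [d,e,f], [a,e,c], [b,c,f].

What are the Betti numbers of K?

Take the total order a < b < c < d < e < f on the vertex set. Then K (dimension 2) consists of the simplices:

  0-simplices (6): a, b, c, d, e, f
  1-simplices (12): ab, ac, ae, af, bc, bf, cd, ce, cf, de, df, ef
  2-simplices (6): abc, ace, aef, bcf, cdf, def

so the chain groups are C_0 ≅ Z^6, C_1 ≅ Z^12, C_2 ≅ Z^6.

The boundary map ∂_1: C_1 → C_0 maps an edge to its endpoints' difference, ∂[p,q] = q − p. For instance
  ∂bf = f − b.
This gives a 6×12 integer matrix of rank 5; reducing to Smith normal form yields diagonal entries (1,1,1,1,1).

The boundary map ∂_2: C_2 → C_1 maps a triangle to the signed sum of its edges. For instance
  ∂abc = bc − ac + ab,
  ∂def = ef − df + de.
This gives a 12×6 integer matrix of rank 6; reducing to Smith normal form yields diagonal entries (1,1,1,1,1,1).

Now H_k = ker ∂_k / im ∂_{k+1}, so:

  H_0: rank C_0 − rank ∂_1 = 6 − 5 = 1, and the invariant factors of ∂_1 are all 1, so H_0 = Z.
  H_1: rank ker ∂_1 − rank ∂_2 = (12 − 5) − 6 = 1, and the invariant factors of ∂_2 are all 1, so H_1 = Z.
  H_2: rank ker ∂_2 − rank ∂_3 = (6 − 6) − 0 = 0, and there is no ∂_3, so H_2 = 0.

(K is a triangulation of the cylinder S^1 x I.)

Hence the Betti numbers are b_0 = 1, b_1 = 1, b_2 = 0.

b_0 = 1, b_1 = 1, b_2 = 0.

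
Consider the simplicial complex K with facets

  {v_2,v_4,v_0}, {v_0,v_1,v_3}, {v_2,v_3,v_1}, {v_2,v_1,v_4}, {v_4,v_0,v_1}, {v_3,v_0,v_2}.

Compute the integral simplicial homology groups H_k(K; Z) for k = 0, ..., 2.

H_0 ≅ Z,  H_1 = 0,  H_2 ≅ Z.

We work with the vertex ordering v_0 < v_1 < v_2 < v_3 < v_4. The simplices of K, each written with vertices in increasing order, are:

  0-simplices (5): [v_0], [v_1], [v_2], [v_3], [v_4]
  1-simplices (9): [v_0,v_1], [v_0,v_2], [v_0,v_3], [v_0,v_4], [v_1,v_2], [v_1,v_3], [v_1,v_4], [v_2,v_3], [v_2,v_4]
  2-simplices (6): [v_0,v_1,v_3], [v_0,v_1,v_4], [v_0,v_2,v_3], [v_0,v_2,v_4], [v_1,v_2,v_3], [v_1,v_2,v_4]

Hence C_0 ≅ Z^5, C_1 ≅ Z^9, C_2 ≅ Z^6.

Boundary ∂_1: C_1 → C_0 sends each edge [p,q] (with p < q) to q − p.
The 5×9 boundary matrix has rank 4 and Smith normal form diag(1,1,1,1).

∂_2: C_2 → C_1 sends each 2-simplex [p,q,r] to [q,r] − [p,r] + [p,q]. For instance
  ∂[v_0,v_1,v_4] = [v_1,v_4] − [v_0,v_4] + [v_0,v_1],
  ∂[v_0,v_2,v_3] = [v_2,v_3] − [v_0,v_3] + [v_0,v_2].
As a 9×6 matrix over Z this has rank 5, with invariant factors (1,1,1,1,1).

Now H_k = ker ∂_k / im ∂_{k+1}, so:

  H_0: rank C_0 − rank ∂_1 = 5 − 4 = 1, and the invariant factors of ∂_1 are all 1, so H_0 = Z.
  H_1: rank ker ∂_1 − rank ∂_2 = (9 − 4) − 5 = 0, and the invariant factors of ∂_2 are all 1, so H_1 = 0.
  H_2: rank ker ∂_2 − rank ∂_3 = (6 − 5) − 0 = 1, and there is no ∂_3, so H_2 = Z.

As a check, the Euler characteristic is 5 − 9 + 6 = 2, which agrees with 1 − 0 + 1 = 2.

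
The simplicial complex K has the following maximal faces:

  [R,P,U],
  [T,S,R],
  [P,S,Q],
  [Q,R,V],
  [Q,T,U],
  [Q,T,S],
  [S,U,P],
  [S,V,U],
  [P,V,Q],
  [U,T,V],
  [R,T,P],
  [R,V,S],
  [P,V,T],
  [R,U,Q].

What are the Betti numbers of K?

b_0 = 1, b_1 = 2, b_2 = 1.

Order the vertices as P < Q < R < S < T < U < V. Listing each simplex with vertices in this order, K has dimension 2 with simplices:

  0-simplices (7): P, Q, R, S, T, U, V
  1-simplices (21): PQ, PR, PS, PT, PU, PV, QR, QS, QT, QU, QV, RS, RT, RU, RV, ST, SU, SV, TU, TV, UV
  2-simplices (14): PQS, PQV, PRT, PRU, PSU, PTV, QRU, QRV, QST, QTU, RST, RSV, SUV, TUV

so the chain groups are C_0 ≅ Z^7, C_1 ≅ Z^21, C_2 ≅ Z^14.

∂_1: C_1 → C_0 sends each edge [p,q] (with p < q) to q − p. For instance
  ∂QS = S − Q.
The resulting 7×21 matrix has rank 6, and its Smith normal form has invariant factors (1,1,1,1,1,1).

Boundary ∂_2: C_2 → C_1 sends each 2-simplex [p,q,r] to [q,r] − [p,r] + [p,q]. For instance
  ∂PTV = TV − PV + PT,
  ∂QRV = RV − QV + QR.
This gives a 21×14 integer matrix of rank 13; reducing to Smith normal form yields diagonal entries (1,1,1,1,1,1,1,1,1,1,1,1,1).

Now H_k = ker ∂_k / im ∂_{k+1}, so:

  H_0: rank C_0 − rank ∂_1 = 7 − 6 = 1, and the invariant factors of ∂_1 are all 1, so H_0 = Z.
  H_1: rank ker ∂_1 − rank ∂_2 = (21 − 6) − 13 = 2, and the invariant factors of ∂_2 are all 1, so H_1 = Z^2.
  H_2: rank ker ∂_2 − rank ∂_3 = (14 − 13) − 0 = 1, and there is no ∂_3, so H_2 = Z.

Hence the Betti numbers are b_0 = 1, b_1 = 2, b_2 = 1.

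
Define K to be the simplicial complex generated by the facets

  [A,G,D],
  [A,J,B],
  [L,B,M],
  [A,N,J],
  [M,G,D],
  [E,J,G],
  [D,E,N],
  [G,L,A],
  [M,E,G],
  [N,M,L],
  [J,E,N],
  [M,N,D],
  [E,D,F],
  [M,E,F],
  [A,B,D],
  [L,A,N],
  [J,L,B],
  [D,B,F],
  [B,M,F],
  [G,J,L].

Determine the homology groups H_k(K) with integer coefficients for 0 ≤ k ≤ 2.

H_0 = Z,  H_1 = Z ⊕ Z/2Z,  H_2 = 0.

Order the vertices as A < B < D < E < F < G < J < L < M < N. Listing each simplex with vertices in this order, K has dimension 2 with simplices:

  0-simplices (10): A, B, D, E, F, G, J, L, M, N
  1-simplices (30): AB, AD, AG, AJ, AL, AN, BD, BF, BJ, BL, BM, DE, DF, DG, DM, DN, EF, EG, EJ, EM, EN, FM, GJ, GL, GM, JL, JN, LM, LN, MN
  2-simplices (20): ABD, ABJ, ADG, AGL, AJN, ALN, BDF, BFM, BJL, BLM, DEF, DEN, DGM, DMN, EFM, EGJ, EGM, EJN, GJL, LMN

so the chain groups are C_0 ≅ Z^10, C_1 ≅ Z^30, C_2 ≅ Z^20.

The boundary map ∂_1: C_1 → C_0 is given by ∂[p,q] = [q] − [p]. For instance
  ∂AJ = J − A.
The 10×30 boundary matrix has rank 9 and Smith normal form diag(1,1,1,1,1,1,1,1,1).

∂_2: C_2 → C_1 acts by ∂[p,q,r] = [q,r] − [p,r] + [p,q]. For instance
  ∂DMN = MN − DN + DM,
  ∂BFM = FM − BM + BF.
The resulting 30×20 matrix has rank 20, and its Smith normal form has invariant factors (1,1,1,1,1,1,1,1,1,1,1,1,1,1,1,1,1,1,1,2).

From H_k ≅ ker(∂_k) / im(∂_{k+1}) we obtain:

  H_0: rank C_0 − rank ∂_1 = 10 − 9 = 1, and the invariant factors of ∂_1 are all 1, so H_0 = Z.
  H_1: rank ker ∂_1 − rank ∂_2 = (30 − 9) − 20 = 1, and ∂_2 has invariant factor 2 > 1, so H_1 = Z ⊕ Z/2Z.
  H_2: rank ker ∂_2 − rank ∂_3 = (20 − 20) − 0 = 0, and there is no ∂_3, so H_2 = 0.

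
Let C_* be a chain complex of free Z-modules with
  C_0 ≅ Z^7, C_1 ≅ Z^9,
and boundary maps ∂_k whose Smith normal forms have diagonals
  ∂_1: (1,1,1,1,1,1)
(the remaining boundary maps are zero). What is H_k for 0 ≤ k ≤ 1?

H_0 ≅ Z,  H_1 ≅ Z^3.

H_0: b_0 = 7 − 0 − 6 = 1; torsion from ∂_1 factors > 1: none. So H_0 ≅ Z.
H_1: b_1 = 9 − 6 − 0 = 3; torsion from ∂_2 factors > 1: none. So H_1 ≅ Z^3.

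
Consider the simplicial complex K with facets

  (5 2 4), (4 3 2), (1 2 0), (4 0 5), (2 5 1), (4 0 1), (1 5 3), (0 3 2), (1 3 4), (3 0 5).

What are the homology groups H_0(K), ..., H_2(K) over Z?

H_0 = Z,  H_1 = Z/2Z,  H_2 = 0.

Take the total order 0 < 1 < 2 < 3 < 4 < 5 on the vertex set. Then K (dimension 2) consists of the simplices:

  0-simplices (6): [0], [1], [2], [3], [4], [5]
  1-simplices (15): [0,1], [0,2], [0,3], [0,4], [0,5], [1,2], [1,3], [1,4], [1,5], [2,3], [2,4], [2,5], [3,4], [3,5], [4,5]
  2-simplices (10): [0,1,2], [0,1,4], [0,2,3], [0,3,5], [0,4,5], [1,2,5], [1,3,4], [1,3,5], [2,3,4], [2,4,5]

Hence C_0 ≅ Z^6, C_1 ≅ Z^15, C_2 ≅ Z^10.

Boundary ∂_1: C_1 → C_0 maps an edge to its endpoints' difference, ∂[p,q] = q − p. For instance
  ∂[2,4] = [4] − [2].
This gives a 6×15 integer matrix of rank 5; reducing to Smith normal form yields diagonal entries (1,1,1,1,1).

∂_2: C_2 → C_1 acts by ∂[p,q,r] = [q,r] − [p,r] + [p,q]. For instance
  ∂[2,3,4] = [3,4] − [2,4] + [2,3],
  ∂[1,2,5] = [2,5] − [1,5] + [1,2].
The resulting 15×10 matrix has rank 10, and its Smith normal form has invariant factors (1,1,1,1,1,1,1,1,1,2).

Now H_k = ker ∂_k / im ∂_{k+1}, so:

  H_0: rank C_0 − rank ∂_1 = 6 − 5 = 1, and the invariant factors of ∂_1 are all 1, so H_0 ≅ Z.
  H_1: rank ker ∂_1 − rank ∂_2 = (15 − 5) − 10 = 0, and ∂_2 has invariant factor 2 > 1, so H_1 ≅ Z/2Z.
  H_2: rank ker ∂_2 − rank ∂_3 = (10 − 10) − 0 = 0, and there is no ∂_3, so H_2 ≅ 0.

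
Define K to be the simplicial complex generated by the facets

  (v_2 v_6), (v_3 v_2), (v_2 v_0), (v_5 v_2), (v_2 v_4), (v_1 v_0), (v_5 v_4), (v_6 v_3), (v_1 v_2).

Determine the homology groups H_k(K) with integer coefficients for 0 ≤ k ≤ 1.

H_0 ≅ Z,  H_1 ≅ Z^3.

Order the vertices as v_0 < v_1 < v_2 < v_3 < v_4 < v_5 < v_6. Listing each simplex with vertices in this order, K has dimension 1 with simplices:

  0-simplices (7): [v_0], [v_1], [v_2], [v_3], [v_4], [v_5], [v_6]
  1-simplices (9): [v_0,v_1], [v_0,v_2], [v_1,v_2], [v_2,v_3], [v_2,v_4], [v_2,v_5], [v_2,v_6], [v_3,v_6], [v_4,v_5]

giving chain groups C_0 ≅ Z^7, C_1 ≅ Z^9.

The boundary map ∂_1: C_1 → C_0 sends each edge [p,q] (with p < q) to q − p.
This gives a 7×9 integer matrix of rank 6; reducing to Smith normal form yields diagonal entries (1,1,1,1,1,1).

Reading off H_k = ker ∂_k / im ∂_{k+1}:

  H_0: rank C_0 − rank ∂_1 = 7 − 6 = 1, and the invariant factors of ∂_1 are all 1, so H_0 = Z.
  H_1: rank ker ∂_1 − rank ∂_2 = (9 − 6) − 0 = 3, and there is no ∂_2, so H_1 = Z^3.

As a check, the Euler characteristic is 7 − 9 = -2, which agrees with 1 − 3 = -2.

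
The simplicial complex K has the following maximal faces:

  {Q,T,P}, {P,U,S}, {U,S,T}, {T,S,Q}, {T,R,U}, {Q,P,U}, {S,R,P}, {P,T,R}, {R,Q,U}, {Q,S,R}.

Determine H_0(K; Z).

Order the vertices as P < Q < R < S < T < U. Listing each simplex with vertices in this order, K has dimension 2 with simplices:

  0-simplices (6): P, Q, R, S, T, U
  1-simplices (15): PQ, PR, PS, PT, PU, QR, QS, QT, QU, RS, RT, RU, ST, SU, TU
  2-simplices (10): PQT, PQU, PRS, PRT, PSU, QRS, QRU, QST, RTU, STU

Hence C_0 ≅ Z^6, C_1 ≅ Z^15, C_2 ≅ Z^10.

∂_1: C_1 → C_0 maps an edge to its endpoints' difference, ∂[p,q] = q − p. For instance
  ∂RS = S − R.
The 6×15 boundary matrix has rank 5 and Smith normal form diag(1,1,1,1,1).

The boundary map ∂_2: C_2 → C_1 acts by ∂[p,q,r] = [q,r] − [p,r] + [p,q]. For instance
  ∂PRS = RS − PS + PR,
  ∂STU = TU − SU + ST.
The resulting 15×10 matrix has rank 10, and its Smith normal form has invariant factors (1,1,1,1,1,1,1,1,1,2).

Now H_k = ker ∂_k / im ∂_{k+1}, so:

  H_0: rank C_0 − rank ∂_1 = 6 − 5 = 1, and the invariant factors of ∂_1 are all 1, so H_0 = Z.

H_0 ≅ Z.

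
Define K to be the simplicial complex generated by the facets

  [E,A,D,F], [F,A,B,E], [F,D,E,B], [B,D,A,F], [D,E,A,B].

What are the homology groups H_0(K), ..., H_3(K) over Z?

H_0 ≅ Z,  H_1 = 0,  H_2 = 0,  H_3 ≅ Z.

Fix the vertex order A < B < D < E < F and write every simplex with vertices in increasing order. Then dim K = 3 and the simplices of K are:

  0-simplices (5): A, B, D, E, F
  1-simplices (10): AB, AD, AE, AF, BD, BE, BF, DE, DF, EF
  2-simplices (10): ABD, ABE, ABF, ADE, ADF, AEF, BDE, BDF, BEF, DEF
  3-simplices (5): ABDE, ABDF, ABEF, ADEF, BDEF

giving chain groups C_0 ≅ Z^5, C_1 ≅ Z^10, C_2 ≅ Z^10, C_3 ≅ Z^5.

The boundary map ∂_1: C_1 → C_0 is given by ∂[p,q] = [q] − [p].
The 5×10 boundary matrix has rank 4 and Smith normal form diag(1,1,1,1).

∂_2: C_2 → C_1 sends each 2-simplex [p,q,r] to [q,r] − [p,r] + [p,q]. For instance
  ∂ABF = BF − AF + AB,
  ∂BEF = EF − BF + BE.
This gives a 10×10 integer matrix of rank 6; reducing to Smith normal form yields diagonal entries (1,1,1,1,1,1).

The boundary map ∂_3: C_3 → C_2 sends each 3-simplex σ to the alternating sum Σ_i (−1)^i (σ with its i-th vertex removed). For instance
  ∂ADEF = DEF − AEF + ADF − ADE,
  ∂ABEF = BEF − AEF + ABF − ABE.
As a 10×5 matrix over Z this has rank 4, with invariant factors (1,1,1,1).

Computing H_k = (kernel of ∂_k) / (image of ∂_{k+1}):

  H_0: rank C_0 − rank ∂_1 = 5 − 4 = 1, and the invariant factors of ∂_1 are all 1, so H_0 = Z.
  H_1: rank ker ∂_1 − rank ∂_2 = (10 − 4) − 6 = 0, and the invariant factors of ∂_2 are all 1, so H_1 = 0.
  H_2: rank ker ∂_2 − rank ∂_3 = (10 − 6) − 4 = 0, and the invariant factors of ∂_3 are all 1, so H_2 = 0.
  H_3: rank ker ∂_3 − rank ∂_4 = (5 − 4) − 0 = 1, and there is no ∂_4, so H_3 = Z.

(K is a triangulation of the 3-sphere S^3.)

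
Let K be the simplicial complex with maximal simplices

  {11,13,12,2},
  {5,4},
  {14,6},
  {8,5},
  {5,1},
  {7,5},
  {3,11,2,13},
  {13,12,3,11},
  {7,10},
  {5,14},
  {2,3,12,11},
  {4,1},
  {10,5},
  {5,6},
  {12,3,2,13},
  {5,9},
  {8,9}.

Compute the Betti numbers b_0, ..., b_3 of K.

Fix the vertex order 1 < 2 < 3 < 4 < 5 < 6 < 7 < 8 < 9 < 10 < 11 < 12 < 13 < 14 and write every simplex with vertices in increasing order. Then dim K = 3 and the simplices of K are:

  0-simplices (14): [1], [2], [3], [4], [5], [6], [7], [8], [9], [10], [11], [12], [13], [14]
  1-simplices (22): (22 of them)
  2-simplices (10): [2,3,11], [2,3,12], [2,3,13], [2,11,12], [2,11,13], [2,12,13], [3,11,12], [3,11,13], [3,12,13], [11,12,13]
  3-simplices (5): [2,3,11,12], [2,3,11,13], [2,3,12,13], [2,11,12,13], [3,11,12,13]

giving chain groups C_0 ≅ Z^14, C_1 ≅ Z^22, C_2 ≅ Z^10, C_3 ≅ Z^5.

The boundary map ∂_1: C_1 → C_0 sends each edge [p,q] (with p < q) to q − p. For instance
  ∂[4,5] = [5] − [4].
The resulting 14×22 matrix has rank 12, and its Smith normal form has invariant factors (1,1,1,1,1,1,1,1,1,1,1,1).

The boundary map ∂_2: C_2 → C_1 sends each 2-simplex [p,q,r] to [q,r] − [p,r] + [p,q]. For instance
  ∂[3,11,12] = [11,12] − [3,12] + [3,11],
  ∂[3,12,13] = [12,13] − [3,13] + [3,12].
This gives a 22×10 integer matrix of rank 6; reducing to Smith normal form yields diagonal entries (1,1,1,1,1,1).

The boundary map ∂_3: C_3 → C_2 sends each 3-simplex σ to the alternating sum Σ_i (−1)^i (σ with its i-th vertex removed). For instance
  ∂[2,11,12,13] = [11,12,13] − [2,12,13] + [2,11,13] − [2,11,12],
  ∂[3,11,12,13] = [11,12,13] − [3,12,13] + [3,11,13] − [3,11,12].
This gives a 10×5 integer matrix of rank 4; reducing to Smith normal form yields diagonal entries (1,1,1,1).

Computing H_k = (kernel of ∂_k) / (image of ∂_{k+1}):

  H_0: rank C_0 − rank ∂_1 = 14 − 12 = 2, and the invariant factors of ∂_1 are all 1, so H_0 ≅ Z^2.
  H_1: rank ker ∂_1 − rank ∂_2 = (22 − 12) − 6 = 4, and the invariant factors of ∂_2 are all 1, so H_1 ≅ Z^4.
  H_2: rank ker ∂_2 − rank ∂_3 = (10 − 6) − 4 = 0, and the invariant factors of ∂_3 are all 1, so H_2 ≅ 0.
  H_3: rank ker ∂_3 − rank ∂_4 = (5 − 4) − 0 = 1, and there is no ∂_4, so H_3 ≅ Z.

Hence the Betti numbers are b_0 = 2, b_1 = 4, b_2 = 0, b_3 = 1.

b_0 = 2, b_1 = 4, b_2 = 0, b_3 = 1.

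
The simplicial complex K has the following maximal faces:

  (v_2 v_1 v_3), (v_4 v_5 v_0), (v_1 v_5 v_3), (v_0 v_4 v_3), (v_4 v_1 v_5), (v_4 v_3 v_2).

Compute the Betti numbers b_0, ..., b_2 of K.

Order the vertices as v_0 < v_1 < v_2 < v_3 < v_4 < v_5. Listing each simplex with vertices in this order, K has dimension 2 with simplices:

  0-simplices (6): [v_0], [v_1], [v_2], [v_3], [v_4], [v_5]
  1-simplices (12): [v_0,v_3], [v_0,v_4], [v_0,v_5], [v_1,v_2], [v_1,v_3], [v_1,v_4], [v_1,v_5], [v_2,v_3], [v_2,v_4], [v_3,v_4], [v_3,v_5], [v_4,v_5]
  2-simplices (6): [v_0,v_3,v_4], [v_0,v_4,v_5], [v_1,v_2,v_3], [v_1,v_3,v_5], [v_1,v_4,v_5], [v_2,v_3,v_4]

so the chain groups are C_0 ≅ Z^6, C_1 ≅ Z^12, C_2 ≅ Z^6.

∂_1: C_1 → C_0 is given by ∂[p,q] = [q] − [p].
The 6×12 boundary matrix has rank 5 and Smith normal form diag(1,1,1,1,1).

∂_2: C_2 → C_1 sends each 2-simplex [p,q,r] to [q,r] − [p,r] + [p,q]. For instance
  ∂[v_2,v_3,v_4] = [v_3,v_4] − [v_2,v_4] + [v_2,v_3],
  ∂[v_1,v_3,v_5] = [v_3,v_5] − [v_1,v_5] + [v_1,v_3].
As a 12×6 matrix over Z this has rank 6, with invariant factors (1,1,1,1,1,1).

Reading off H_k = ker ∂_k / im ∂_{k+1}:

  H_0: rank C_0 − rank ∂_1 = 6 − 5 = 1, and the invariant factors of ∂_1 are all 1, so H_0 ≅ Z.
  H_1: rank ker ∂_1 − rank ∂_2 = (12 − 5) − 6 = 1, and the invariant factors of ∂_2 are all 1, so H_1 ≅ Z.
  H_2: rank ker ∂_2 − rank ∂_3 = (6 − 6) − 0 = 0, and there is no ∂_3, so H_2 ≅ 0.

(K is a triangulation of the cylinder S^1 x I.)

Hence the Betti numbers are b_0 = 1, b_1 = 1, b_2 = 0.

b_0 = 1, b_1 = 1, b_2 = 0.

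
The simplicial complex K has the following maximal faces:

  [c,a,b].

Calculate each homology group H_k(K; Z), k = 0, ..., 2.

Order the vertices as a < b < c. Listing each simplex with vertices in this order, K has dimension 2 with simplices:

  0-simplices (3): a, b, c
  1-simplices (3): ab, ac, bc
  2-simplices (1): abc

so the chain groups are C_0 ≅ Z^3, C_1 ≅ Z^3, C_2 ≅ Z^1.

Boundary ∂_1: C_1 → C_0 maps an edge to its endpoints' difference, ∂[p,q] = q − p. For instance
  ∂ab = b − a.
As a 3×3 matrix over Z this has rank 2, with invariant factors (1,1).

Boundary ∂_2: C_2 → C_1 sends each 2-simplex [p,q,r] to [q,r] − [p,r] + [p,q]. For instance
  ∂abc = bc − ac + ab.
The 3×1 boundary matrix has rank 1 and Smith normal form diag(1).

Reading off H_k = ker ∂_k / im ∂_{k+1}:

  H_0: rank C_0 − rank ∂_1 = 3 − 2 = 1, and the invariant factors of ∂_1 are all 1, so H_0 ≅ Z.
  H_1: rank ker ∂_1 − rank ∂_2 = (3 − 2) − 1 = 0, and the invariant factors of ∂_2 are all 1, so H_1 ≅ 0.
  H_2: rank ker ∂_2 − rank ∂_3 = (1 − 1) − 0 = 0, and there is no ∂_3, so H_2 ≅ 0.

H_0 = Z,  H_1 = 0,  H_2 = 0.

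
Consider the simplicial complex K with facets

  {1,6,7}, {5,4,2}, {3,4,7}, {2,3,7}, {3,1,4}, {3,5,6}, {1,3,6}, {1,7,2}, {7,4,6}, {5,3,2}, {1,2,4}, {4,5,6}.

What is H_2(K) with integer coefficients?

H_2 ≅ 0.

Take the total order 1 < 2 < 3 < 4 < 5 < 6 < 7 on the vertex set. Then K (dimension 2) consists of the simplices:

  0-simplices (7): [1], [2], [3], [4], [5], [6], [7]
  1-simplices (18): [1,2], [1,3], [1,4], [1,6], [1,7], [2,3], [2,4], [2,5], [2,7], [3,4], [3,5], [3,6], [3,7], [4,5], [4,6], [4,7], [5,6], [6,7]
  2-simplices (12): [1,2,4], [1,2,7], [1,3,4], [1,3,6], [1,6,7], [2,3,5], [2,3,7], [2,4,5], [3,4,7], [3,5,6], [4,5,6], [4,6,7]

Hence C_0 ≅ Z^7, C_1 ≅ Z^18, C_2 ≅ Z^12.

The boundary map ∂_1: C_1 → C_0 is given by ∂[p,q] = [q] − [p]. For instance
  ∂[2,4] = [4] − [2].
This gives a 7×18 integer matrix of rank 6; reducing to Smith normal form yields diagonal entries (1,1,1,1,1,1).

∂_2: C_2 → C_1 sends each 2-simplex [p,q,r] to [q,r] − [p,r] + [p,q]. For instance
  ∂[1,3,4] = [3,4] − [1,4] + [1,3],
  ∂[1,3,6] = [3,6] − [1,6] + [1,3].
The resulting 18×12 matrix has rank 12, and its Smith normal form has invariant factors (1,1,1,1,1,1,1,1,1,1,1,2).

Computing H_k = (kernel of ∂_k) / (image of ∂_{k+1}):

  H_2: rank ker ∂_2 − rank ∂_3 = (12 − 12) − 0 = 0, and there is no ∂_3, so H_2 = 0.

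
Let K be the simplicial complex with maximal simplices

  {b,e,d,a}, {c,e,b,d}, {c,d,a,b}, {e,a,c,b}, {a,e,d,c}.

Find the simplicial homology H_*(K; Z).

H_0 = Z,  H_1 = 0,  H_2 = 0,  H_3 = Z.

Fix the vertex order a < b < c < d < e and write every simplex with vertices in increasing order. Then dim K = 3 and the simplices of K are:

  0-simplices (5): a, b, c, d, e
  1-simplices (10): ab, ac, ad, ae, bc, bd, be, cd, ce, de
  2-simplices (10): abc, abd, abe, acd, ace, ade, bcd, bce, bde, cde
  3-simplices (5): abcd, abce, abde, acde, bcde

giving chain groups C_0 ≅ Z^5, C_1 ≅ Z^10, C_2 ≅ Z^10, C_3 ≅ Z^5.

∂_1: C_1 → C_0 maps an edge to its endpoints' difference, ∂[p,q] = q − p. For instance
  ∂bd = d − b.
The resulting 5×10 matrix has rank 4, and its Smith normal form has invariant factors (1,1,1,1).

∂_2: C_2 → C_1 maps a triangle to the signed sum of its edges. For instance
  ∂abd = bd − ad + ab,
  ∂ace = ce − ae + ac.
The resulting 10×10 matrix has rank 6, and its Smith normal form has invariant factors (1,1,1,1,1,1).

The boundary map ∂_3: C_3 → C_2 sends each 3-simplex σ to the alternating sum Σ_i (−1)^i (σ with its i-th vertex removed). For instance
  ∂abce = bce − ace + abe − abc,
  ∂abde = bde − ade + abe − abd.
As a 10×5 matrix over Z this has rank 4, with invariant factors (1,1,1,1).

Reading off H_k = ker ∂_k / im ∂_{k+1}:

  H_0: rank C_0 − rank ∂_1 = 5 − 4 = 1, and the invariant factors of ∂_1 are all 1, so H_0 = Z.
  H_1: rank ker ∂_1 − rank ∂_2 = (10 − 4) − 6 = 0, and the invariant factors of ∂_2 are all 1, so H_1 = 0.
  H_2: rank ker ∂_2 − rank ∂_3 = (10 − 6) − 4 = 0, and the invariant factors of ∂_3 are all 1, so H_2 = 0.
  H_3: rank ker ∂_3 − rank ∂_4 = (5 − 4) − 0 = 1, and there is no ∂_4, so H_3 = Z.

(K is a triangulation of the 3-sphere S^3.)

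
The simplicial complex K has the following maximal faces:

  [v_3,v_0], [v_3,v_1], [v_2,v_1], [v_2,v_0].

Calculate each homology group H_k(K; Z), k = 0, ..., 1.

H_0 ≅ Z,  H_1 ≅ Z.

Order the vertices as v_0 < v_1 < v_2 < v_3. Listing each simplex with vertices in this order, K has dimension 1 with simplices:

  0-simplices (4): [v_0], [v_1], [v_2], [v_3]
  1-simplices (4): [v_0,v_2], [v_0,v_3], [v_1,v_2], [v_1,v_3]

giving chain groups C_0 ≅ Z^4, C_1 ≅ Z^4.

∂_1: C_1 → C_0 sends each edge [p,q] (with p < q) to q − p. For instance
  ∂[v_0,v_2] = [v_2] − [v_0].
As a 4×4 matrix over Z this has rank 3, with invariant factors (1,1,1).

From H_k ≅ ker(∂_k) / im(∂_{k+1}) we obtain:

  H_0: rank C_0 − rank ∂_1 = 4 − 3 = 1, and the invariant factors of ∂_1 are all 1, so H_0 ≅ Z.
  H_1: rank ker ∂_1 − rank ∂_2 = (4 − 3) − 0 = 1, and there is no ∂_2, so H_1 ≅ Z.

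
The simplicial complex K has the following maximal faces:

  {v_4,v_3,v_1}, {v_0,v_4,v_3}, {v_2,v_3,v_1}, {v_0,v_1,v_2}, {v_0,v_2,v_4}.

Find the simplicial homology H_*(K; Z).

H_0 = Z,  H_1 = Z,  H_2 = 0.

Fix the vertex order v_0 < v_1 < v_2 < v_3 < v_4 and write every simplex with vertices in increasing order. Then dim K = 2 and the simplices of K are:

  0-simplices (5): [v_0], [v_1], [v_2], [v_3], [v_4]
  1-simplices (10): [v_0,v_1], [v_0,v_2], [v_0,v_3], [v_0,v_4], [v_1,v_2], [v_1,v_3], [v_1,v_4], [v_2,v_3], [v_2,v_4], [v_3,v_4]
  2-simplices (5): [v_0,v_1,v_2], [v_0,v_2,v_4], [v_0,v_3,v_4], [v_1,v_2,v_3], [v_1,v_3,v_4]

Hence C_0 ≅ Z^5, C_1 ≅ Z^10, C_2 ≅ Z^5.

Boundary ∂_1: C_1 → C_0 is given by ∂[p,q] = [q] − [p]. For instance
  ∂[v_1,v_3] = [v_3] − [v_1].
The 5×10 boundary matrix has rank 4 and Smith normal form diag(1,1,1,1).

∂_2: C_2 → C_1 sends each 2-simplex [p,q,r] to [q,r] − [p,r] + [p,q]. For instance
  ∂[v_0,v_2,v_4] = [v_2,v_4] − [v_0,v_4] + [v_0,v_2],
  ∂[v_1,v_2,v_3] = [v_2,v_3] − [v_1,v_3] + [v_1,v_2].
As a 10×5 matrix over Z this has rank 5, with invariant factors (1,1,1,1,1).

Computing H_k = (kernel of ∂_k) / (image of ∂_{k+1}):

  H_0: rank C_0 − rank ∂_1 = 5 − 4 = 1, and the invariant factors of ∂_1 are all 1, so H_0 ≅ Z.
  H_1: rank ker ∂_1 − rank ∂_2 = (10 − 4) − 5 = 1, and the invariant factors of ∂_2 are all 1, so H_1 ≅ Z.
  H_2: rank ker ∂_2 − rank ∂_3 = (5 − 5) − 0 = 0, and there is no ∂_3, so H_2 ≅ 0.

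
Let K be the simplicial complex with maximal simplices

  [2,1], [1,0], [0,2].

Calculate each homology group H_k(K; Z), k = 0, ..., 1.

H_0 ≅ Z,  H_1 ≅ Z.

Take the total order 0 < 1 < 2 on the vertex set. Then K (dimension 1) consists of the simplices:

  0-simplices (3): [0], [1], [2]
  1-simplices (3): [0,1], [0,2], [1,2]

so the chain groups are C_0 ≅ Z^3, C_1 ≅ Z^3.

Boundary ∂_1: C_1 → C_0 maps an edge to its endpoints' difference, ∂[p,q] = q − p.
This gives a 3×3 integer matrix of rank 2; reducing to Smith normal form yields diagonal entries (1,1).

Now H_k = ker ∂_k / im ∂_{k+1}, so:

  H_0: rank C_0 − rank ∂_1 = 3 − 2 = 1, and the invariant factors of ∂_1 are all 1, so H_0 ≅ Z.
  H_1: rank ker ∂_1 − rank ∂_2 = (3 − 2) − 0 = 1, and there is no ∂_2, so H_1 ≅ Z.

(K is a triangulation of the circle S^1.)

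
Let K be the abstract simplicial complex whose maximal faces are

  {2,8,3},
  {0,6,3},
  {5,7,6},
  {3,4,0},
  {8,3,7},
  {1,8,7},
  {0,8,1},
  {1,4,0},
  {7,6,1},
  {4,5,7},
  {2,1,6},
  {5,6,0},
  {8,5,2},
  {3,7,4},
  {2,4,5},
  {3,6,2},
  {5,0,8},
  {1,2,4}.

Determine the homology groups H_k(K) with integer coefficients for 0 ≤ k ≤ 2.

Fix the vertex order 0 < 1 < 2 < 3 < 4 < 5 < 6 < 7 < 8 and write every simplex with vertices in increasing order. Then dim K = 2 and the simplices of K are:

  0-simplices (9): [0], [1], [2], [3], [4], [5], [6], [7], [8]
  1-simplices (27): (27 of them)
  2-simplices (18): [0,1,4], [0,1,8], [0,3,4], [0,3,6], [0,5,6], [0,5,8], [1,2,4], [1,2,6], [1,6,7], [1,7,8], [2,3,6], [2,3,8], [2,4,5], [2,5,8], [3,4,7], [3,7,8], [4,5,7], [5,6,7]

giving chain groups C_0 ≅ Z^9, C_1 ≅ Z^27, C_2 ≅ Z^18.

The boundary map ∂_1: C_1 → C_0 sends each edge [p,q] (with p < q) to q − p.
As a 9×27 matrix over Z this has rank 8, with invariant factors (1,1,1,1,1,1,1,1).

Boundary ∂_2: C_2 → C_1 maps a triangle to the signed sum of its edges. For instance
  ∂[0,1,8] = [1,8] − [0,8] + [0,1],
  ∂[3,4,7] = [4,7] − [3,7] + [3,4].
As a 27×18 matrix over Z this has rank 17, with invariant factors (1,1,1,1,1,1,1,1,1,1,1,1,1,1,1,1,1).

Reading off H_k = ker ∂_k / im ∂_{k+1}:

  H_0: rank C_0 − rank ∂_1 = 9 − 8 = 1, and the invariant factors of ∂_1 are all 1, so H_0 = Z.
  H_1: rank ker ∂_1 − rank ∂_2 = (27 − 8) − 17 = 2, and the invariant factors of ∂_2 are all 1, so H_1 = Z^2.
  H_2: rank ker ∂_2 − rank ∂_3 = (18 − 17) − 0 = 1, and there is no ∂_3, so H_2 = Z.

As a check, the Euler characteristic is 9 − 27 + 18 = 0, which agrees with 1 − 2 + 1 = 0.

H_0 ≅ Z,  H_1 ≅ Z^2,  H_2 ≅ Z.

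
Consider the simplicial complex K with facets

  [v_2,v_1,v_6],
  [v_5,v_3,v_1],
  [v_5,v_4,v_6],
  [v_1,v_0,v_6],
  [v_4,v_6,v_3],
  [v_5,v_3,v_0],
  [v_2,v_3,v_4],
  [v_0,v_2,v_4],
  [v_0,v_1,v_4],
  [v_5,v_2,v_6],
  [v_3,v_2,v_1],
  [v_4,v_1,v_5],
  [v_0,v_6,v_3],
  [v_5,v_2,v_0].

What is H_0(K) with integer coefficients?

H_0 ≅ Z.

Fix the vertex order v_0 < v_1 < v_2 < v_3 < v_4 < v_5 < v_6 and write every simplex with vertices in increasing order. Then dim K = 2 and the simplices of K are:

  0-simplices (7): [v_0], [v_1], [v_2], [v_3], [v_4], [v_5], [v_6]
  1-simplices (21): (21 of them)
  2-simplices (14): (14 of them)

Hence C_0 ≅ Z^7, C_1 ≅ Z^21, C_2 ≅ Z^14.

∂_1: C_1 → C_0 sends each edge [p,q] (with p < q) to q − p. For instance
  ∂[v_2,v_3] = [v_3] − [v_2].
This gives a 7×21 integer matrix of rank 6; reducing to Smith normal form yields diagonal entries (1,1,1,1,1,1).

∂_2: C_2 → C_1 sends each 2-simplex [p,q,r] to [q,r] − [p,r] + [p,q]. For instance
  ∂[v_3,v_4,v_6] = [v_4,v_6] − [v_3,v_6] + [v_3,v_4],
  ∂[v_2,v_5,v_6] = [v_5,v_6] − [v_2,v_6] + [v_2,v_5].
The resulting 21×14 matrix has rank 13, and its Smith normal form has invariant factors (1,1,1,1,1,1,1,1,1,1,1,1,1).

Computing H_k = (kernel of ∂_k) / (image of ∂_{k+1}):

  H_0: rank C_0 − rank ∂_1 = 7 − 6 = 1, and the invariant factors of ∂_1 are all 1, so H_0 ≅ Z.

(K is a triangulation of the torus T^2.)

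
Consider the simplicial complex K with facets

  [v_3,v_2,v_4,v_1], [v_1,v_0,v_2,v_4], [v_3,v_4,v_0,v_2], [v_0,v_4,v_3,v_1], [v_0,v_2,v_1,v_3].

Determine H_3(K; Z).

H_3 = Z.

Fix the vertex order v_0 < v_1 < v_2 < v_3 < v_4 and write every simplex with vertices in increasing order. Then dim K = 3 and the simplices of K are:

  0-simplices (5): [v_0], [v_1], [v_2], [v_3], [v_4]
  1-simplices (10): [v_0,v_1], [v_0,v_2], [v_0,v_3], [v_0,v_4], [v_1,v_2], [v_1,v_3], [v_1,v_4], [v_2,v_3], [v_2,v_4], [v_3,v_4]
  2-simplices (10): [v_0,v_1,v_2], [v_0,v_1,v_3], [v_0,v_1,v_4], [v_0,v_2,v_3], [v_0,v_2,v_4], [v_0,v_3,v_4], [v_1,v_2,v_3], [v_1,v_2,v_4], [v_1,v_3,v_4], [v_2,v_3,v_4]
  3-simplices (5): [v_0,v_1,v_2,v_3], [v_0,v_1,v_2,v_4], [v_0,v_1,v_3,v_4], [v_0,v_2,v_3,v_4], [v_1,v_2,v_3,v_4]

Hence C_0 ≅ Z^5, C_1 ≅ Z^10, C_2 ≅ Z^10, C_3 ≅ Z^5.

Boundary ∂_1: C_1 → C_0 maps an edge to its endpoints' difference, ∂[p,q] = q − p. For instance
  ∂[v_3,v_4] = [v_4] − [v_3].
The 5×10 boundary matrix has rank 4 and Smith normal form diag(1,1,1,1).

Boundary ∂_2: C_2 → C_1 acts by ∂[p,q,r] = [q,r] − [p,r] + [p,q]. For instance
  ∂[v_1,v_2,v_3] = [v_2,v_3] − [v_1,v_3] + [v_1,v_2],
  ∂[v_0,v_3,v_4] = [v_3,v_4] − [v_0,v_4] + [v_0,v_3].
The resulting 10×10 matrix has rank 6, and its Smith normal form has invariant factors (1,1,1,1,1,1).

Boundary ∂_3: C_3 → C_2 sends each 3-simplex σ to the alternating sum Σ_i (−1)^i (σ with its i-th vertex removed). For instance
  ∂[v_0,v_2,v_3,v_4] = [v_2,v_3,v_4] − [v_0,v_3,v_4] + [v_0,v_2,v_4] − [v_0,v_2,v_3],
  ∂[v_0,v_1,v_2,v_4] = [v_1,v_2,v_4] − [v_0,v_2,v_4] + [v_0,v_1,v_4] − [v_0,v_1,v_2].
As a 10×5 matrix over Z this has rank 4, with invariant factors (1,1,1,1).

From H_k ≅ ker(∂_k) / im(∂_{k+1}) we obtain:

  H_3: rank ker ∂_3 − rank ∂_4 = (5 − 4) − 0 = 1, and there is no ∂_4, so H_3 = Z.

(K is a triangulation of the 3-sphere S^3.)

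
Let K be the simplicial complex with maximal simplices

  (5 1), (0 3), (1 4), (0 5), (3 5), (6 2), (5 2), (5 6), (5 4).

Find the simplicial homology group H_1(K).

H_1 = Z^3.

Order the vertices as 0 < 1 < 2 < 3 < 4 < 5 < 6. Listing each simplex with vertices in this order, K has dimension 1 with simplices:

  0-simplices (7): [0], [1], [2], [3], [4], [5], [6]
  1-simplices (9): [0,3], [0,5], [1,4], [1,5], [2,5], [2,6], [3,5], [4,5], [5,6]

giving chain groups C_0 ≅ Z^7, C_1 ≅ Z^9.

∂_1: C_1 → C_0 is given by ∂[p,q] = [q] − [p].
This gives a 7×9 integer matrix of rank 6; reducing to Smith normal form yields diagonal entries (1,1,1,1,1,1).

Now H_k = ker ∂_k / im ∂_{k+1}, so:

  H_1: rank ker ∂_1 − rank ∂_2 = (9 − 6) − 0 = 3, and there is no ∂_2, so H_1 = Z^3.

(K is a triangulation of a wedge of 3 circles.)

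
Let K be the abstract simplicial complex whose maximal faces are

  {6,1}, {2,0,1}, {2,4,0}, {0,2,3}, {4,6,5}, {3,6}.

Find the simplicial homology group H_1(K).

Fix the vertex order 0 < 1 < 2 < 3 < 4 < 5 < 6 and write every simplex with vertices in increasing order. Then dim K = 2 and the simplices of K are:

  0-simplices (7): [0], [1], [2], [3], [4], [5], [6]
  1-simplices (12): [0,1], [0,2], [0,3], [0,4], [1,2], [1,6], [2,3], [2,4], [3,6], [4,5], [4,6], [5,6]
  2-simplices (4): [0,1,2], [0,2,3], [0,2,4], [4,5,6]

Hence C_0 ≅ Z^7, C_1 ≅ Z^12, C_2 ≅ Z^4.

The boundary map ∂_1: C_1 → C_0 sends each edge [p,q] (with p < q) to q − p. For instance
  ∂[5,6] = [6] − [5].
The 7×12 boundary matrix has rank 6 and Smith normal form diag(1,1,1,1,1,1).

The boundary map ∂_2: C_2 → C_1 acts by ∂[p,q,r] = [q,r] − [p,r] + [p,q]. For instance
  ∂[0,2,3] = [2,3] − [0,3] + [0,2],
  ∂[0,2,4] = [2,4] − [0,4] + [0,2].
The 12×4 boundary matrix has rank 4 and Smith normal form diag(1,1,1,1).

Reading off H_k = ker ∂_k / im ∂_{k+1}:

  H_1: rank ker ∂_1 − rank ∂_2 = (12 − 6) − 4 = 2, and the invariant factors of ∂_2 are all 1, so H_1 ≅ Z^2.

H_1 = Z^2.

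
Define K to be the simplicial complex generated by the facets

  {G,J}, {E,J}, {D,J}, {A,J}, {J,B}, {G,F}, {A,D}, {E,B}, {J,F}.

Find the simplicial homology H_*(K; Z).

H_0 = Z,  H_1 = Z^3.

We work with the vertex ordering A < B < D < E < F < G < J. The simplices of K, each written with vertices in increasing order, are:

  0-simplices (7): A, B, D, E, F, G, J
  1-simplices (9): AD, AJ, BE, BJ, DJ, EJ, FG, FJ, GJ

so the chain groups are C_0 ≅ Z^7, C_1 ≅ Z^9.

The boundary map ∂_1: C_1 → C_0 is given by ∂[p,q] = [q] − [p].
The resulting 7×9 matrix has rank 6, and its Smith normal form has invariant factors (1,1,1,1,1,1).

Computing H_k = (kernel of ∂_k) / (image of ∂_{k+1}):

  H_0: rank C_0 − rank ∂_1 = 7 − 6 = 1, and the invariant factors of ∂_1 are all 1, so H_0 ≅ Z.
  H_1: rank ker ∂_1 − rank ∂_2 = (9 − 6) − 0 = 3, and there is no ∂_2, so H_1 ≅ Z^3.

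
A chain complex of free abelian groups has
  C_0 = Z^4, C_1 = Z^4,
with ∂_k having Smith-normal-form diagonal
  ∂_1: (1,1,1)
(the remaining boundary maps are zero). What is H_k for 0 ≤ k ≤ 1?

H_0 ≅ Z,  H_1 ≅ Z.

H_0: b_0 = 4 − 0 − 3 = 1; torsion from ∂_1 factors > 1: none. So H_0 ≅ Z.
H_1: b_1 = 4 − 3 − 0 = 1; torsion from ∂_2 factors > 1: none. So H_1 ≅ Z.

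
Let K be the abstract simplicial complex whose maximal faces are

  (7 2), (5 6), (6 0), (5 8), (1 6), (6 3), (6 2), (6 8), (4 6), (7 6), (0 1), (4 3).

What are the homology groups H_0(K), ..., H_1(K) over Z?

Fix the vertex order 0 < 1 < 2 < 3 < 4 < 5 < 6 < 7 < 8 and write every simplex with vertices in increasing order. Then dim K = 1 and the simplices of K are:

  0-simplices (9): [0], [1], [2], [3], [4], [5], [6], [7], [8]
  1-simplices (12): [0,1], [0,6], [1,6], [2,6], [2,7], [3,4], [3,6], [4,6], [5,6], [5,8], [6,7], [6,8]

Hence C_0 ≅ Z^9, C_1 ≅ Z^12.

∂_1: C_1 → C_0 maps an edge to its endpoints' difference, ∂[p,q] = q − p. For instance
  ∂[2,7] = [7] − [2].
The resulting 9×12 matrix has rank 8, and its Smith normal form has invariant factors (1,1,1,1,1,1,1,1).

Now H_k = ker ∂_k / im ∂_{k+1}, so:

  H_0: rank C_0 − rank ∂_1 = 9 − 8 = 1, and the invariant factors of ∂_1 are all 1, so H_0 ≅ Z.
  H_1: rank ker ∂_1 − rank ∂_2 = (12 − 8) − 0 = 4, and there is no ∂_2, so H_1 ≅ Z^4.

As a check, the Euler characteristic is 9 − 12 = -3, which agrees with 1 − 4 = -3.

H_0 ≅ Z,  H_1 ≅ Z^4.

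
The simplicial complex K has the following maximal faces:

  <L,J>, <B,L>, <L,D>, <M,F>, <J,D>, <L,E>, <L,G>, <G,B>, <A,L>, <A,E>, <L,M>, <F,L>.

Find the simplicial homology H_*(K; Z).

H_0 ≅ Z,  H_1 ≅ Z^4.

Fix the vertex order A < B < D < E < F < G < J < L < M and write every simplex with vertices in increasing order. Then dim K = 1 and the simplices of K are:

  0-simplices (9): A, B, D, E, F, G, J, L, M
  1-simplices (12): AE, AL, BG, BL, DJ, DL, EL, FL, FM, GL, JL, LM

Hence C_0 ≅ Z^9, C_1 ≅ Z^12.

∂_1: C_1 → C_0 sends each edge [p,q] (with p < q) to q − p. For instance
  ∂AL = L − A.
As a 9×12 matrix over Z this has rank 8, with invariant factors (1,1,1,1,1,1,1,1).

Computing H_k = (kernel of ∂_k) / (image of ∂_{k+1}):

  H_0: rank C_0 − rank ∂_1 = 9 − 8 = 1, and the invariant factors of ∂_1 are all 1, so H_0 = Z.
  H_1: rank ker ∂_1 − rank ∂_2 = (12 − 8) − 0 = 4, and there is no ∂_2, so H_1 = Z^4.

(K is a triangulation of a wedge of 4 circles.)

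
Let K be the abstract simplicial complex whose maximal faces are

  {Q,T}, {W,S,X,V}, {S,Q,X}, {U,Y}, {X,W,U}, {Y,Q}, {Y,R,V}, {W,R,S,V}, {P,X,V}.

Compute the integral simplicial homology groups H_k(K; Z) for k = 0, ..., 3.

H_0 ≅ Z,  H_1 ≅ Z^2,  H_2 = 0,  H_3 = 0.

Fix the vertex order P < Q < R < S < T < U < V < W < X < Y and write every simplex with vertices in increasing order. Then dim K = 3 and the simplices of K are:

  0-simplices (10): P, Q, R, S, T, U, V, W, X, Y
  1-simplices (20): PV, PX, QS, QT, QX, QY, RS, RV, RW, RY, SV, SW, SX, UW, UX, UY, VW, VX, VY, WX
  2-simplices (11): PVX, QSX, RSV, RSW, RVW, RVY, SVW, SVX, SWX, UWX, VWX
  3-simplices (2): RSVW, SVWX

Hence C_0 ≅ Z^10, C_1 ≅ Z^20, C_2 ≅ Z^11, C_3 ≅ Z^2.

Boundary ∂_1: C_1 → C_0 is given by ∂[p,q] = [q] − [p]. For instance
  ∂UY = Y − U.
The resulting 10×20 matrix has rank 9, and its Smith normal form has invariant factors (1,1,1,1,1,1,1,1,1).

∂_2: C_2 → C_1 maps a triangle to the signed sum of its edges. For instance
  ∂SVX = VX − SX + SV,
  ∂RSV = SV − RV + RS.
This gives a 20×11 integer matrix of rank 9; reducing to Smith normal form yields diagonal entries (1,1,1,1,1,1,1,1,1).

The boundary map ∂_3: C_3 → C_2 sends each 3-simplex σ to the alternating sum Σ_i (−1)^i (σ with its i-th vertex removed). For instance
  ∂SVWX = VWX − SWX + SVX − SVW,
  ∂RSVW = SVW − RVW + RSW − RSV.
As a 11×2 matrix over Z this has rank 2, with invariant factors (1,1).

Reading off H_k = ker ∂_k / im ∂_{k+1}:

  H_0: rank C_0 − rank ∂_1 = 10 − 9 = 1, and the invariant factors of ∂_1 are all 1, so H_0 = Z.
  H_1: rank ker ∂_1 − rank ∂_2 = (20 − 9) − 9 = 2, and the invariant factors of ∂_2 are all 1, so H_1 = Z^2.
  H_2: rank ker ∂_2 − rank ∂_3 = (11 − 9) − 2 = 0, and the invariant factors of ∂_3 are all 1, so H_2 = 0.
  H_3: rank ker ∂_3 − rank ∂_4 = (2 − 2) − 0 = 0, and there is no ∂_4, so H_3 = 0.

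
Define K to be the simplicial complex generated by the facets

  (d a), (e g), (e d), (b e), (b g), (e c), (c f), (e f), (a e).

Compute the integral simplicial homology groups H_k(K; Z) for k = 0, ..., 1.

H_0 = Z,  H_1 = Z^3.

Order the vertices as a < b < c < d < e < f < g. Listing each simplex with vertices in this order, K has dimension 1 with simplices:

  0-simplices (7): a, b, c, d, e, f, g
  1-simplices (9): ad, ae, be, bg, ce, cf, de, ef, eg

so the chain groups are C_0 ≅ Z^7, C_1 ≅ Z^9.

∂_1: C_1 → C_0 sends each edge [p,q] (with p < q) to q − p. For instance
  ∂bg = g − b.
The resulting 7×9 matrix has rank 6, and its Smith normal form has invariant factors (1,1,1,1,1,1).

Reading off H_k = ker ∂_k / im ∂_{k+1}:

  H_0: rank C_0 − rank ∂_1 = 7 − 6 = 1, and the invariant factors of ∂_1 are all 1, so H_0 ≅ Z.
  H_1: rank ker ∂_1 − rank ∂_2 = (9 − 6) − 0 = 3, and there is no ∂_2, so H_1 ≅ Z^3.

As a check, the Euler characteristic is 7 − 9 = -2, which agrees with 1 − 3 = -2.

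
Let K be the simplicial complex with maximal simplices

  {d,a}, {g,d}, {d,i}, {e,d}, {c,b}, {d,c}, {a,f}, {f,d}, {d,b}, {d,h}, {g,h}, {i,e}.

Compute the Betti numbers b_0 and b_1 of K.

b_0 = 1, b_1 = 4.

Take the total order a < b < c < d < e < f < g < h < i on the vertex set. Then K (dimension 1) consists of the simplices:

  0-simplices (9): a, b, c, d, e, f, g, h, i
  1-simplices (12): ad, af, bc, bd, cd, de, df, dg, dh, di, ei, gh

Hence C_0 ≅ Z^9, C_1 ≅ Z^12.

The boundary map ∂_1: C_1 → C_0 sends each edge [p,q] (with p < q) to q − p. For instance
  ∂dh = h − d.
As a 9×12 matrix over Z this has rank 8, with invariant factors (1,1,1,1,1,1,1,1).

Reading off H_k = ker ∂_k / im ∂_{k+1}:

  H_0: rank C_0 − rank ∂_1 = 9 − 8 = 1, and the invariant factors of ∂_1 are all 1, so H_0 = Z.
  H_1: rank ker ∂_1 − rank ∂_2 = (12 − 8) − 0 = 4, and there is no ∂_2, so H_1 = Z^4.

As a check, the Euler characteristic is 9 − 12 = -3, which agrees with 1 − 4 = -3.
(K is a triangulation of a wedge of 4 circles.)

Hence the Betti numbers are b_0 = 1, b_1 = 4.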